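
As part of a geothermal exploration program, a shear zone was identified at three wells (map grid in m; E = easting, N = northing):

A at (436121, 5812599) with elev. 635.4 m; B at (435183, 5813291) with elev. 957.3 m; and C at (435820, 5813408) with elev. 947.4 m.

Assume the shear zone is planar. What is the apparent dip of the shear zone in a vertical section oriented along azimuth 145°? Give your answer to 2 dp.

18.66°

Let the plane be z = a·E + b·N + c.
B−A: −938a + 692b = 321.9;  C−A: −301a + 809b = 312.
Solving gives a = −0.08085, b = 0.35558.
Unit vector along 145° is (sin 145°, cos 145°) = (0.5736, -0.8192).
Slope in that direction = a·(0.5736) + b·(-0.8192) = −0.33765.
Apparent dip = arctan|0.33765| = 18.66° (true dip is 20.0°, so apparent ≤ true as expected).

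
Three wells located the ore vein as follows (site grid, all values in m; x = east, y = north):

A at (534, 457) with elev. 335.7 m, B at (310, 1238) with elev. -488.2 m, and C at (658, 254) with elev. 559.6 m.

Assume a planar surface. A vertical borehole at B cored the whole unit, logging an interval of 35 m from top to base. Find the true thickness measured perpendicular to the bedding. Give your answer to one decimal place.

Let the plane be z = a·x + b·y + c.
B−A: −224a + 781b = −823.9;  C−A: 124a − 203b = 223.9.
Solving gives a = 0.14822, b = −1.01242.
|∇z| = √(a²+b²) = 1.02321, so dip δ = arctan(1.02321) = 45.66°.
True thickness = vertical thickness × cos δ = 35 × cos 45.66° = 24.5 m.

24.5 m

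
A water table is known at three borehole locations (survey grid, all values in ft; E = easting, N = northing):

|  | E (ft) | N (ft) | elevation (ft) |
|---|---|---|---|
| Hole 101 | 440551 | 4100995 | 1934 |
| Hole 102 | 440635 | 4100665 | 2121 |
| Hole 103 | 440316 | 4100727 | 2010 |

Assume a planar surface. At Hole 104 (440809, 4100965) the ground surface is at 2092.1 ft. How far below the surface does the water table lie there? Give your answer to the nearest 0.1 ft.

78.5 ft

Let the plane be z = a·E + b·N + c.
Hole 102−Hole 101: 84a − 330b = 187;  Hole 103−Hole 101: −235a − 268b = 76.
Solving gives a = 0.250204873, b = −0.502978154.
Then c = 1934 − a·440551 − b·4100995 = 1954416.89.
At (440809, 4100965): z_contact = 110292.56 − 2062695.80 + 1954416.89 = 2013.64 ft.
Depth below ground = 2092.1 − 2013.64 = 78.5 ft.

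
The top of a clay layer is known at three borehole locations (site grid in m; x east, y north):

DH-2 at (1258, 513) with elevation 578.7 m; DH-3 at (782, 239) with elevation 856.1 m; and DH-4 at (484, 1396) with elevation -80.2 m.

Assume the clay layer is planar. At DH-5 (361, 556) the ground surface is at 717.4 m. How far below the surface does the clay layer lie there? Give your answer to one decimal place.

83.3 m

Two edge vectors: DH-2→DH-3 = (-476, -274, 277.4), DH-2→DH-4 = (-774, 883, -658.9).
Normal n = (DH-2→DH-3) × (DH-2→DH-4) = (-64405.6, -528344, -632384).
So ∂z/∂x = −n_x/n_z = −0.101846 and ∂z/∂y = −n_y/n_z = −0.835480.
Intercept c from DH-2: 578.7 + 128.12 + 428.60 = 1135.42.
At (361, 556): z_contact = −36.77 − 464.53 + 1135.42 = 634.13 m.
Depth below ground = 717.4 − 634.13 = 83.3 m.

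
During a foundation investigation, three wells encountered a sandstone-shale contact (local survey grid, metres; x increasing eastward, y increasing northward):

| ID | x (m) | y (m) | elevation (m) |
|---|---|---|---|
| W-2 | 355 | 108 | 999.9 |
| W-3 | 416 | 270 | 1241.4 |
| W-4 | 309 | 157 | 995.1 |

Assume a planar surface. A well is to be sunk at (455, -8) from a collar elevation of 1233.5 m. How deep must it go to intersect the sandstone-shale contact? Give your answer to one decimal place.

233.0 m

Let the plane be z = a·x + b·y + c.
W-3−W-2: 61a + 162b = 241.5;  W-4−W-2: −46a + 49b = −4.8.
Solving gives a = 1.20784, b = 1.03594.
Then c = 999.9 − a·355 − b·108 = 459.23.
At (455, -8): z_contact = 549.57 − 8.29 + 459.23 = 1000.52 m.
Depth below ground = 1233.5 − 1000.52 = 233.0 m.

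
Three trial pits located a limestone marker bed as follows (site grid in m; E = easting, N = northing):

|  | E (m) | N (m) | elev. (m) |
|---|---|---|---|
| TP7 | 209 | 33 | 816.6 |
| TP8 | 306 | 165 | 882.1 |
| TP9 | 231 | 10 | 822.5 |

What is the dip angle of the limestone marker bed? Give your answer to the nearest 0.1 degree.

25.5°

Let the plane be z = a·E + b·N + c.
TP8−TP7: 97a + 132b = 65.5;  TP9−TP7: 22a − 23b = 5.9.
Solving gives a = 0.44504, b = 0.16917.
Gradient magnitude |∇z| = √(a² + b²) = √(0.19806 + 0.02862) = 0.47611.
True dip = arctan(0.47611) = 25.5°, dipping toward WSW (azimuth ≈ 249°).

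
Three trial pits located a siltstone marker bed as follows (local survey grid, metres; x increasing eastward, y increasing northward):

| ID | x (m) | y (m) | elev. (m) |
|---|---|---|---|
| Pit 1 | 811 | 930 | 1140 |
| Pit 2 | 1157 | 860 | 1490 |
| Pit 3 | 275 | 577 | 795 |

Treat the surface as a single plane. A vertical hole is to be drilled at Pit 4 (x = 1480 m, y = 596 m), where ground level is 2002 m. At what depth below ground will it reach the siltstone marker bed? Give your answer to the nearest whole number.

100 m

Two edge vectors: Pit 1→Pit 2 = (346, -70, 350), Pit 1→Pit 3 = (-536, -353, -345).
Normal n = (Pit 1→Pit 2) × (Pit 1→Pit 3) = (147700, -68230, -159658).
So ∂z/∂x = −n_x/n_z = 0.92510 and ∂z/∂y = −n_y/n_z = −0.42735.
Intercept c from Pit 1: 1140 − 750.26 + 397.44 = 787.18.
At (1480, 596): z_contact = 1369.2 − 254.7 + 787.18 = 1901.6 m.
Depth below ground = 2002 − 1901.6 = 100 m.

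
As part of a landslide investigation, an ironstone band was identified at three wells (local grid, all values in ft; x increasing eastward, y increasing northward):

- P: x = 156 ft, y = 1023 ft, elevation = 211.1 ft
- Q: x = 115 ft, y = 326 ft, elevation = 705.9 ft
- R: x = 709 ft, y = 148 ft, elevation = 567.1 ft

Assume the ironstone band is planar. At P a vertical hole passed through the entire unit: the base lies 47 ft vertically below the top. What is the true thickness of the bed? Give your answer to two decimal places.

36.47 ft

Let the plane be z = a·x + b·y + c.
Q−P: −41a − 697b = 494.8;  R−P: 553a − 875b = 356.
Solving gives a = −0.43867, b = −0.68410.
|∇z| = √(a²+b²) = 0.81266, so dip δ = arctan(0.81266) = 39.10°.
True thickness = vertical thickness × cos δ = 47 × cos 39.10° = 36.47 ft.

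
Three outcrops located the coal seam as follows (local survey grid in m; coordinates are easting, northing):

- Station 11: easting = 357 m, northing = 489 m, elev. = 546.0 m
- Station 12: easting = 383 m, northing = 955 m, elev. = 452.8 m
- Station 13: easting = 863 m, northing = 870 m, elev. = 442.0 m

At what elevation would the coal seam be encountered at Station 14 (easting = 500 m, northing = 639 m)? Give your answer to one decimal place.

508.3 m

Two edge vectors: Station 11→Station 12 = (26, 466, -93.2), Station 11→Station 13 = (506, 381, -104).
Normal n = (Station 11→Station 12) × (Station 11→Station 13) = (-12954.8, -44455.2, -225890).
So ∂z/∂easting = −n_x/n_z = −0.05735 and ∂z/∂northing = −n_y/n_z = −0.19680.
Intercept c from Station 11: 546 + 20.47 + 96.24 = 662.71.
At (500, 639): z = −28.7 − 125.8 + 662.71 = 508.3 m.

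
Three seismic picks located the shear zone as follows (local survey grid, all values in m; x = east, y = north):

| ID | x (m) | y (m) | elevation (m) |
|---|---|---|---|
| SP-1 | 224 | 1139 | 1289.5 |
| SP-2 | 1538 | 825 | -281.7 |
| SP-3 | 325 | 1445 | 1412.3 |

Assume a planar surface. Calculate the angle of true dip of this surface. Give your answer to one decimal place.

51.5°

Two edge vectors: SP-1→SP-2 = (1314, -314, -1571.2), SP-1→SP-3 = (101, 306, 122.8).
Normal n = (SP-1→SP-2) × (SP-1→SP-3) = (442228, -320050.4, 433798).
So ∂z/∂x = −n_x/n_z = −1.01943 and ∂z/∂y = −n_y/n_z = 0.73779.
Gradient magnitude |∇z| = √(a² + b²) = √(1.03924 + 0.54433) = 1.25840.
True dip = arctan(1.25840) = 51.5°, dipping toward SE (azimuth ≈ 126°).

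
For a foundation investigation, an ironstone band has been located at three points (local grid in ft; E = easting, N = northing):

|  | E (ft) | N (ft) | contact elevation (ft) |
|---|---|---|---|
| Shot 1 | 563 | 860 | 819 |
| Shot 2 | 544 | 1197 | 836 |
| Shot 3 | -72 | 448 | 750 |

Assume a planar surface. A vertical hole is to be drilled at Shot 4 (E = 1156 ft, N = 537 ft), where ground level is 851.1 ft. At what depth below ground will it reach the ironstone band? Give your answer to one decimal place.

6.3 ft

Let the plane be z = a·E + b·N + c.
Shot 2−Shot 1: −19a + 337b = 17;  Shot 3−Shot 1: −635a − 412b = −69.
Solving gives a = 0.073252, b = 0.054575.
Then c = 819 − a·563 − b·860 = 730.82.
At (1156, 537): z_contact = 84.68 + 29.31 + 730.82 = 844.81 ft.
Depth below ground = 851.1 − 844.81 = 6.3 ft.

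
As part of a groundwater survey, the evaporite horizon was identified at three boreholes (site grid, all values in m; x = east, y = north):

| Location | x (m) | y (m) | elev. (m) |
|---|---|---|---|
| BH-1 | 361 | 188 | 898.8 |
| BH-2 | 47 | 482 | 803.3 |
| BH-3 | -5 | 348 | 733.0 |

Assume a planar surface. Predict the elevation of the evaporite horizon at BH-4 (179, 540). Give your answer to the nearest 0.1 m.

897.6 m

Two edge vectors: BH-1→BH-2 = (-314, 294, -95.5), BH-1→BH-3 = (-366, 160, -165.8).
Normal n = (BH-1→BH-2) × (BH-1→BH-3) = (-33465.2, -17108.2, 57364).
So ∂z/∂x = −n_x/n_z = 0.58338 and ∂z/∂y = −n_y/n_z = 0.29824.
Intercept c from BH-1: 898.8 − 210.60 − 56.07 = 632.13.
At (179, 540): z = 104.4 + 161.0 + 632.13 = 897.6 m.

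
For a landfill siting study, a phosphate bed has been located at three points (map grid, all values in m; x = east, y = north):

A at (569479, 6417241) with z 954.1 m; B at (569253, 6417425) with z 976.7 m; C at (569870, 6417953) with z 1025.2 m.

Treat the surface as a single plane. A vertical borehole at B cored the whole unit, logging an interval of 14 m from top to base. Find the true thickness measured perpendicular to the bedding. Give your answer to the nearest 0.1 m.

13.9 m

Let the plane be z = a·x + b·y + c.
B−A: −226a + 184b = 22.6;  C−A: 391a + 712b = 71.1.
Solving gives a = −0.01292, b = 0.10696.
|∇z| = √(a²+b²) = 0.10773, so dip δ = arctan(0.10773) = 6.15°.
True thickness = vertical thickness × cos δ = 14 × cos 6.15° = 13.9 m.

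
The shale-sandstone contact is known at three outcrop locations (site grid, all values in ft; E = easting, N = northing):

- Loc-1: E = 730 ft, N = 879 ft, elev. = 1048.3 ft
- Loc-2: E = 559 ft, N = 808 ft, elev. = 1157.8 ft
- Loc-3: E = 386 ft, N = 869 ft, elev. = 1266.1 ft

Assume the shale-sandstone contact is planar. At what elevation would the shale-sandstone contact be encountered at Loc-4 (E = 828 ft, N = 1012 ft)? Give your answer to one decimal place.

983.8 ft

Two edge vectors: Loc-1→Loc-2 = (-171, -71, 109.5), Loc-1→Loc-3 = (-344, -10, 217.8).
Normal n = (Loc-1→Loc-2) × (Loc-1→Loc-3) = (-14368.8, -424.2, -22714).
So ∂z/∂E = −n_x/n_z = −0.632597 and ∂z/∂N = −n_y/n_z = −0.018676.
Intercept c from Loc-1: 1048.3 + 461.80 + 16.42 = 1526.51.
At (828, 1012): z = −523.8 − 18.9 + 1526.51 = 983.8 ft.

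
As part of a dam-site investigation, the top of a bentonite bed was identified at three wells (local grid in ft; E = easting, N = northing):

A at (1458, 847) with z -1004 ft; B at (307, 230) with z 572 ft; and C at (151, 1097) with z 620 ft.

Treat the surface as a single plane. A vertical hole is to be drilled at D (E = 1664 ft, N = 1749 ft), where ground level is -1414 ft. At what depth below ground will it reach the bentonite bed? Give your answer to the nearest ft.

Let the plane be z = a·E + b·N + c.
B−A: −1151a − 617b = 1576;  C−A: −1307a + 250b = 1624.
Solving gives a = −1.27586, b = −0.17420.
Then c = -1004 − a·1458 − b·847 = 1003.76.
At (1664, 1749): z_contact = −2123.0 − 304.7 + 1003.76 = -1424.0 ft.
Depth below ground = -1414 − (-1424.0) = 10 ft.

10 ft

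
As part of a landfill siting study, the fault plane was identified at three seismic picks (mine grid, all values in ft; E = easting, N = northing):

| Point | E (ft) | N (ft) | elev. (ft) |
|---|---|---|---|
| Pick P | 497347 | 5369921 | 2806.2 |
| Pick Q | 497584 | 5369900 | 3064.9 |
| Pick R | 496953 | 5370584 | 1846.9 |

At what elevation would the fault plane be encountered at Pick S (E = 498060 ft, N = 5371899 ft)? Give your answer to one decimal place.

1864.6 ft

Two edge vectors: Pick P→Pick Q = (237, -21, 258.7), Pick P→Pick R = (-394, 663, -959.3).
Normal n = (Pick P→Pick Q) × (Pick P→Pick R) = (-151372.8, 125426.3, 148857).
So ∂z/∂E = −n_x/n_z = 1.016900784 and ∂z/∂N = −n_y/n_z = −0.842595914.
Intercept c from Pick P: 2806.2 − 505752.55 + 4524673.49 = 4021727.14.
At (498060, 5371899): z = 506477.6 − 4526340.1 + 4021727.14 = 1864.6 ft.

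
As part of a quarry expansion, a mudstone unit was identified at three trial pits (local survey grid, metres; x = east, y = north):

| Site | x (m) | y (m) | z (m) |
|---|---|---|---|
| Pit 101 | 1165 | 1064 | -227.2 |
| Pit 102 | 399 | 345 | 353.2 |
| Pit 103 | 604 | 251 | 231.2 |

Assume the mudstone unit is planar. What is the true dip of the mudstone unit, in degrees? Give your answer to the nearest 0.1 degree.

33.4°

Two edge vectors: Pit 101→Pit 102 = (-766, -719, 580.4), Pit 101→Pit 103 = (-561, -813, 458.4).
Normal n = (Pit 101→Pit 102) × (Pit 101→Pit 103) = (142275.6, 25530, 219399).
So ∂z/∂x = −n_x/n_z = −0.64848 and ∂z/∂y = −n_y/n_z = −0.11636.
Gradient magnitude |∇z| = √(a² + b²) = √(0.42052 + 0.01354) = 0.65884.
True dip = arctan(0.65884) = 33.4°, dipping toward E (azimuth ≈ 080°).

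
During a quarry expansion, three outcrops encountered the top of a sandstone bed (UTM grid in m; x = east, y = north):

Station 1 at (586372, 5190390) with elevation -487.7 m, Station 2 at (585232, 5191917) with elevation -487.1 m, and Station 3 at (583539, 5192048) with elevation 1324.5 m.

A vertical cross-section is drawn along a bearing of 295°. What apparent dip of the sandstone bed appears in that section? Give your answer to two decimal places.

Two edge vectors: Station 1→Station 2 = (-1140, 1527, 0.6), Station 1→Station 3 = (-2833, 1658, 1812.2).
Normal n = (Station 1→Station 2) × (Station 1→Station 3) = (2766234.6, 2064208.2, 2435871).
So ∂z/∂x = −n_x/n_z = −1.13562 and ∂z/∂y = −n_y/n_z = −0.84742.
Unit vector along 295° is (sin 295°, cos 295°) = (-0.9063, 0.4226).
Slope in that direction = a·(-0.9063) + b·(0.4226) = 0.67109.
Apparent dip = arctan|0.67109| = 33.87° (true dip is 54.8°, so apparent ≤ true as expected).

33.87°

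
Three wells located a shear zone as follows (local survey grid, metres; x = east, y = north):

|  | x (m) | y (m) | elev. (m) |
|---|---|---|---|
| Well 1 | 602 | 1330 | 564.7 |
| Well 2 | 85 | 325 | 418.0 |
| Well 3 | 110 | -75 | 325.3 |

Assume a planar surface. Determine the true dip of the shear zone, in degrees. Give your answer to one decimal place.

Let the plane be z = a·x + b·y + c.
Well 2−Well 1: −517a − 1005b = −146.7;  Well 3−Well 1: −492a − 1405b = −239.4.
Solving gives a = −0.14868, b = 0.22246.
Gradient magnitude |∇z| = √(a² + b²) = √(0.02211 + 0.04949) = 0.26757.
True dip = arctan(0.26757) = 15.0°, dipping toward SE (azimuth ≈ 146°).

15.0°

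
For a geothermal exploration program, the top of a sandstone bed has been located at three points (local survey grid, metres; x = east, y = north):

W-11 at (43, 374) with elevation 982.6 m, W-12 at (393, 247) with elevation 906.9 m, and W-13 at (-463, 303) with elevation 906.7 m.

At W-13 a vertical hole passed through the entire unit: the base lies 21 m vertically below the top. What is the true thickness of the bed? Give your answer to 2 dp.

Two edge vectors: W-11→W-12 = (350, -127, -75.7), W-11→W-13 = (-506, -71, -75.9).
Normal n = (W-11→W-12) × (W-11→W-13) = (4264.6, 64869.2, -89112).
So ∂z/∂x = −n_x/n_z = 0.04786 and ∂z/∂y = −n_y/n_z = 0.72795.
|∇z| = √(a²+b²) = 0.72952, so dip δ = arctan(0.72952) = 36.11°.
True thickness = vertical thickness × cos δ = 21 × cos 36.11° = 16.97 m.

16.97 m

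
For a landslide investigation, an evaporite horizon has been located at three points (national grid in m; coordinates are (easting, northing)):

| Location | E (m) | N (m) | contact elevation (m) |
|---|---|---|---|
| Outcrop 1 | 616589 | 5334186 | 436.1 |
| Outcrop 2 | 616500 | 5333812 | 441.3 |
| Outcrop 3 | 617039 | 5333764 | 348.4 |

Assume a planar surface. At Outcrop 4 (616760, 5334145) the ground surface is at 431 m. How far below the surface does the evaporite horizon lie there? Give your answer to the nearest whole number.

Two edge vectors: Outcrop 1→Outcrop 2 = (-89, -374, 5.2), Outcrop 1→Outcrop 3 = (450, -422, -87.7).
Normal n = (Outcrop 1→Outcrop 2) × (Outcrop 1→Outcrop 3) = (34994.2, -5465.3, 205858).
So ∂z/∂E = −n_x/n_z = −0.16999194 and ∂z/∂N = −n_y/n_z = 0.02654888.
Intercept c from Outcrop 1: 436.1 + 104815.16 − 141616.68 = −36365.42.
At (616760, 5334145): z_contact = −104844.2 + 141615.6 − 36365.42 = 405.9 m.
Depth below ground = 431 − 405.9 = 25 m.

25 m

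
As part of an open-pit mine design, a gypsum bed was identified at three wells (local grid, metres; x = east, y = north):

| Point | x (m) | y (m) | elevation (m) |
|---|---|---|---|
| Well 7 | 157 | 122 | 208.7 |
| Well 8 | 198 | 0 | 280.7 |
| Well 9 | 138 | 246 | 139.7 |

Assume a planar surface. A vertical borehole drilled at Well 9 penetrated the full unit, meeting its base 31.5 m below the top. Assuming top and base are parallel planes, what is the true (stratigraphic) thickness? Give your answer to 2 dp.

Two edge vectors: Well 7→Well 8 = (41, -122, 72), Well 7→Well 9 = (-19, 124, -69).
Normal n = (Well 7→Well 8) × (Well 7→Well 9) = (-510, 1461, 2766).
So ∂z/∂x = −n_x/n_z = 0.18438 and ∂z/∂y = −n_y/n_z = −0.52820.
|∇z| = √(a²+b²) = 0.55946, so dip δ = arctan(0.55946) = 29.23°.
True thickness = vertical thickness × cos δ = 31.5 × cos 29.23° = 27.49 m.

27.49 m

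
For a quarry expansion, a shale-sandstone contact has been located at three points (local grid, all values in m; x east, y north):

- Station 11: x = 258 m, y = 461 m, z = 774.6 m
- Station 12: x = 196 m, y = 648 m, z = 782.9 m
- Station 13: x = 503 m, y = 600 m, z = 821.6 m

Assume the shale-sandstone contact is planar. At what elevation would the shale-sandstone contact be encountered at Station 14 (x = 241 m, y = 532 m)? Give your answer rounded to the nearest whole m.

Two edge vectors: Station 11→Station 12 = (-62, 187, 8.3), Station 11→Station 13 = (245, 139, 47).
Normal n = (Station 11→Station 12) × (Station 11→Station 13) = (7635.3, 4947.5, -54433).
So ∂z/∂x = −n_x/n_z = 0.14027 and ∂z/∂y = −n_y/n_z = 0.09089.
Intercept c from Station 11: 774.6 − 36.19 − 41.90 = 696.51.
At (241, 532): z = 33.8 + 48.4 + 696.51 = 778.7 m.

779 m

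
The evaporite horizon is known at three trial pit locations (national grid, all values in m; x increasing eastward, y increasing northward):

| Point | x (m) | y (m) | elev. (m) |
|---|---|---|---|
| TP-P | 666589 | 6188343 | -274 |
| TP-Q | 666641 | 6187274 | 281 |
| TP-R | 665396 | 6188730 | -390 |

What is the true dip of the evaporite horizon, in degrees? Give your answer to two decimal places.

Two edge vectors: TP-P→TP-Q = (52, -1069, 555), TP-P→TP-R = (-1193, 387, -116).
Normal n = (TP-P→TP-Q) × (TP-P→TP-R) = (-90781, -656083, -1255193).
So ∂z/∂x = −n_x/n_z = −0.07232 and ∂z/∂y = −n_y/n_z = −0.52269.
Gradient magnitude |∇z| = √(a² + b²) = √(0.00523 + 0.27321) = 0.52767.
True dip = arctan(0.52767) = 27.82°, dipping toward N (azimuth ≈ 008°).

27.82°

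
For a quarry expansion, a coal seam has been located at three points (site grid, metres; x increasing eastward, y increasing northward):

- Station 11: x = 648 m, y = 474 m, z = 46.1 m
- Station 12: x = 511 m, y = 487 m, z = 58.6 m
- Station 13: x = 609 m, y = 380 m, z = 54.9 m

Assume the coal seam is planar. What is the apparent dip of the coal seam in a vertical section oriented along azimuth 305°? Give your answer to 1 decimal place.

2.8°

Two edge vectors: Station 11→Station 12 = (-137, 13, 12.5), Station 11→Station 13 = (-39, -94, 8.8).
Normal n = (Station 11→Station 12) × (Station 11→Station 13) = (1289.4, 718.1, 13385).
So ∂z/∂x = −n_x/n_z = −0.09633 and ∂z/∂y = −n_y/n_z = −0.05365.
Unit vector along 305° is (sin 305°, cos 305°) = (-0.8192, 0.5736).
Slope in that direction = a·(-0.8192) + b·(0.5736) = 0.04814.
Apparent dip = arctan|0.04814| = 2.8° (true dip is 6.3°, so apparent ≤ true as expected).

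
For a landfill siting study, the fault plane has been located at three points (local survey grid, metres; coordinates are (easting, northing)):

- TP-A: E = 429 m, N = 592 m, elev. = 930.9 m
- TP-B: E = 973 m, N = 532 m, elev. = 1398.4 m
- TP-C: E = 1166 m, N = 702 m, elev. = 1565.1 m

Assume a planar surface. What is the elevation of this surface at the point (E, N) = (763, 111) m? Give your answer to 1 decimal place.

Let the plane be z = a·E + b·N + c.
TP-B−TP-A: 544a − 60b = 467.5;  TP-C−TP-A: 737a + 110b = 634.2.
Solving gives a = 0.859860, b = 0.004395.
Then c = 930.9 − a·429 − b·592 = 559.42.
At (763, 111): z = 656.1 + 0.5 + 559.42 = 1216.0 m.

1216.0 m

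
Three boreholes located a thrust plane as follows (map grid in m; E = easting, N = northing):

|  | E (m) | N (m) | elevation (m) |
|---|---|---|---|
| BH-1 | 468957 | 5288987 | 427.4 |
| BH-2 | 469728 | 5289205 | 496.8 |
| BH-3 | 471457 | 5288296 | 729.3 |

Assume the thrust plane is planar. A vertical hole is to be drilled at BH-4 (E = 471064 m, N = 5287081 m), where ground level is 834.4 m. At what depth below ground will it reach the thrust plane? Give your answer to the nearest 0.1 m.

79.8 m

Let the plane be z = a·E + b·N + c.
BH-2−BH-1: 771a + 218b = 69.4;  BH-3−BH-1: 2500a − 691b = 301.9.
Solving gives a = 0.105561066, b = −0.054988908.
Then c = 427.4 − a·468957 − b·5288987 = 241759.42.
At (471064, 5287081): z_contact = 49726.02 − 290730.81 + 241759.42 = 754.63 m.
Depth below ground = 834.4 − 754.63 = 79.8 m.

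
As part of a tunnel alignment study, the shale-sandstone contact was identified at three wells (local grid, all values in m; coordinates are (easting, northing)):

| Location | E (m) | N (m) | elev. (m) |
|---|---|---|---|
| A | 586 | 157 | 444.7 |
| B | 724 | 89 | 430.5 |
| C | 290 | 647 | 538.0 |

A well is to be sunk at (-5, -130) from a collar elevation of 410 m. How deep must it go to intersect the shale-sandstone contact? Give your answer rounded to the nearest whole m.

Let the plane be z = a·E + b·N + c.
B−A: 138a − 68b = −14.2;  C−A: −296a + 490b = 93.3.
Solving gives a = −0.01292, b = 0.18260.
Then c = 444.7 − a·586 − b·157 = 423.60.
At (-5, -130): z_contact = 0.1 − 23.7 + 423.60 = 399.9 m.
Depth below ground = 410 − 399.9 = 10 m.

10 m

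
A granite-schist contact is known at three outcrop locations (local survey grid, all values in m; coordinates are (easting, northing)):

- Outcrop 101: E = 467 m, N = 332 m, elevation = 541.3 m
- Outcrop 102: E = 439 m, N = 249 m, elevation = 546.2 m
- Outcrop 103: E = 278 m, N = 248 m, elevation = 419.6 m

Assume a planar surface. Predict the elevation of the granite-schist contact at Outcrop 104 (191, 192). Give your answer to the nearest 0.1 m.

Let the plane be z = a·E + b·N + c.
Outcrop 102−Outcrop 101: −28a − 83b = 4.9;  Outcrop 103−Outcrop 101: −189a − 84b = −121.7.
Solving gives a = 0.78835, b = −0.32499.
Then c = 541.3 − a·467 − b·332 = 281.03.
At (191, 192): z = 150.6 − 62.4 + 281.03 = 369.2 m.

369.2 m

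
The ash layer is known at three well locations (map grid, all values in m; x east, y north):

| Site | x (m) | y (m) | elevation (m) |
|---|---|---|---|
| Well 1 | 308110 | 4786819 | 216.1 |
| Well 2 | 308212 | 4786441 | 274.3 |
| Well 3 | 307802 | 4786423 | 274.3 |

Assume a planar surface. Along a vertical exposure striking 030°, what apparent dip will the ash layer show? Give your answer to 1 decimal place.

Let the plane be z = a·x + b·y + c.
Well 2−Well 1: 102a − 378b = 58.2;  Well 3−Well 1: −308a − 396b = 58.2.
Solving gives a = 0.00668, b = −0.15217.
Unit vector along 030° is (sin 30°, cos 30°) = (0.5000, 0.8660).
Slope in that direction = a·(0.5000) + b·(0.8660) = −0.12844.
Apparent dip = arctan|0.12844| = 7.3° (true dip is 8.7°, so apparent ≤ true as expected).

7.3°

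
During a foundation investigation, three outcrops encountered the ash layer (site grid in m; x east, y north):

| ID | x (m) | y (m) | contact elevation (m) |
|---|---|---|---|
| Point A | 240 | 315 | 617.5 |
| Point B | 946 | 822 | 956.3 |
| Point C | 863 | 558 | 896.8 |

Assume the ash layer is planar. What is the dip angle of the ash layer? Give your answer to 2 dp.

22.87°

Two edge vectors: Point A→Point B = (706, 507, 338.8), Point A→Point C = (623, 243, 279.3).
Normal n = (Point A→Point B) × (Point A→Point C) = (59276.7, 13886.6, -144303).
So ∂z/∂x = −n_x/n_z = 0.41078 and ∂z/∂y = −n_y/n_z = 0.09623.
Gradient magnitude |∇z| = √(a² + b²) = √(0.16874 + 0.00926) = 0.42190.
True dip = arctan(0.42190) = 22.87°, dipping toward WSW (azimuth ≈ 257°).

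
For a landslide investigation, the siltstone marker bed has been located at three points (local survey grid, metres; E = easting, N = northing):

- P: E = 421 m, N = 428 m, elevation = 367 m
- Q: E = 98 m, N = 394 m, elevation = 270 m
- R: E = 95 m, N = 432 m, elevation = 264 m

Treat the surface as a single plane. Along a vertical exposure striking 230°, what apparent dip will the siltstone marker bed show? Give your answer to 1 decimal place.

Let the plane be z = a·E + b·N + c.
Q−P: −323a − 34b = −97;  R−P: −326a + 4b = −103.
Solving gives a = 0.31432, b = −0.13308.
Unit vector along 230° is (sin 230°, cos 230°) = (-0.7660, -0.6428).
Slope in that direction = a·(-0.7660) + b·(-0.6428) = −0.15524.
Apparent dip = arctan|0.15524| = 8.8° (true dip is 18.8°, so apparent ≤ true as expected).

8.8°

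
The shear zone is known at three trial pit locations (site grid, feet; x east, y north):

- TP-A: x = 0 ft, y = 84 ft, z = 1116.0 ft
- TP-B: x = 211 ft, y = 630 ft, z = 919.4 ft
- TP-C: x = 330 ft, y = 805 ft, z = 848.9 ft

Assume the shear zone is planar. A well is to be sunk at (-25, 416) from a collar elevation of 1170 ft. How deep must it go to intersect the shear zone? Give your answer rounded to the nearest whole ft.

Two edge vectors: TP-A→TP-B = (211, 546, -196.6), TP-A→TP-C = (330, 721, -267.1).
Normal n = (TP-A→TP-B) × (TP-A→TP-C) = (-4088, -8519.9, -28049).
So ∂z/∂x = −n_x/n_z = −0.14574 and ∂z/∂y = −n_y/n_z = −0.30375.
Intercept c from TP-A: 1116 + 0.00 + 25.52 = 1141.52.
At (-25, 416): z_contact = 3.6 − 126.4 + 1141.52 = 1018.8 ft.
Depth below ground = 1170 − 1018.8 = 151 ft.

151 ft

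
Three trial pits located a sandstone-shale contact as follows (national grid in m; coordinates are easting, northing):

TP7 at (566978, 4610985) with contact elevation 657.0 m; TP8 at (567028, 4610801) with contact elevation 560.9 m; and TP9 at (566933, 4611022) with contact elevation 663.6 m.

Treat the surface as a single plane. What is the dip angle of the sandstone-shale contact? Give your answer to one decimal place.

35.8°

Let the plane be z = a·easting + b·northing + c.
TP8−TP7: 50a − 184b = −96.1;  TP9−TP7: −45a + 37b = 6.6.
Solving gives a = 0.36412, b = 0.62123.
Gradient magnitude |∇z| = √(a² + b²) = √(0.13258 + 0.38592) = 0.72008.
True dip = arctan(0.72008) = 35.8°, dipping toward SSW (azimuth ≈ 210°).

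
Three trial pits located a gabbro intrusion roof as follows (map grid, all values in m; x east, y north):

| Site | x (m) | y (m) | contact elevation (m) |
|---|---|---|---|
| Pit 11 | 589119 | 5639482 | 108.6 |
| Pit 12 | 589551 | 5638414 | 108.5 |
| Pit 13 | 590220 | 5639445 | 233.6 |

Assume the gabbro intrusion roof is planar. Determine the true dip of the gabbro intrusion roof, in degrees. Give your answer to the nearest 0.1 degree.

7.1°

Two edge vectors: Pit 11→Pit 12 = (432, -1068, -0.1), Pit 11→Pit 13 = (1101, -37, 125).
Normal n = (Pit 11→Pit 12) × (Pit 11→Pit 13) = (-133503.7, -54110.1, 1159884).
So ∂z/∂x = −n_x/n_z = 0.11510 and ∂z/∂y = −n_y/n_z = 0.04665.
Gradient magnitude |∇z| = √(a² + b²) = √(0.01325 + 0.00218) = 0.12420.
True dip = arctan(0.12420) = 7.1°, dipping toward WSW (azimuth ≈ 248°).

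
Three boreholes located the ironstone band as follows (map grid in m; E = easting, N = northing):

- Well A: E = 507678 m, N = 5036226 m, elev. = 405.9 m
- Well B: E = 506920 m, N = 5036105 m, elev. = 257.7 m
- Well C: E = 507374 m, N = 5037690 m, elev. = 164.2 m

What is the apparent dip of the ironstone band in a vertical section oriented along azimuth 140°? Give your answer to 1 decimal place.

13.0°

Two edge vectors: Well A→Well B = (-758, -121, -148.2), Well A→Well C = (-304, 1464, -241.7).
Normal n = (Well A→Well B) × (Well A→Well C) = (246210.5, -138155.8, -1146496).
So ∂z/∂E = −n_x/n_z = 0.21475 and ∂z/∂N = −n_y/n_z = −0.12050.
Unit vector along 140° is (sin 140°, cos 140°) = (0.6428, -0.7660).
Slope in that direction = a·(0.6428) + b·(-0.7660) = 0.23035.
Apparent dip = arctan|0.23035| = 13.0° (true dip is 13.8°, so apparent ≤ true as expected).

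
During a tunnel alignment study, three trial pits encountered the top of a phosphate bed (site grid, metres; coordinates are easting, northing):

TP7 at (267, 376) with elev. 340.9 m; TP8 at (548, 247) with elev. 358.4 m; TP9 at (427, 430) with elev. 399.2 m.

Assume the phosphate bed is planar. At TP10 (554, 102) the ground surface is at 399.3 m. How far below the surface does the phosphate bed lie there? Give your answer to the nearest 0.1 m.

94.5 m

Two edge vectors: TP7→TP8 = (281, -129, 17.5), TP7→TP9 = (160, 54, 58.3).
Normal n = (TP7→TP8) × (TP7→TP9) = (-8465.7, -13582.3, 35814).
So ∂z/∂easting = −n_x/n_z = 0.23638 and ∂z/∂northing = −n_y/n_z = 0.37925.
Intercept c from TP7: 340.9 − 63.11 − 142.60 = 135.19.
At (554, 102): z_contact = 130.95 + 38.68 + 135.19 = 304.83 m.
Depth below ground = 399.3 − 304.83 = 94.5 m.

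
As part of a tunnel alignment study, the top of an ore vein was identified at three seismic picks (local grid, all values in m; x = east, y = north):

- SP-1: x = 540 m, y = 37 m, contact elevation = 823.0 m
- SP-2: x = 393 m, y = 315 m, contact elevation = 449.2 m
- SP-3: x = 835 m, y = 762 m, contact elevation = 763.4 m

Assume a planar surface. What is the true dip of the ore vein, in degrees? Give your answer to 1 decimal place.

56.1°

Let the plane be z = a·x + b·y + c.
SP-2−SP-1: −147a + 278b = −373.8;  SP-3−SP-1: 295a + 725b = −59.6.
Solving gives a = 1.34919, b = −0.63119.
Gradient magnitude |∇z| = √(a² + b²) = √(1.82030 + 0.39840) = 1.48953.
True dip = arctan(1.48953) = 56.1°, dipping toward WNW (azimuth ≈ 295°).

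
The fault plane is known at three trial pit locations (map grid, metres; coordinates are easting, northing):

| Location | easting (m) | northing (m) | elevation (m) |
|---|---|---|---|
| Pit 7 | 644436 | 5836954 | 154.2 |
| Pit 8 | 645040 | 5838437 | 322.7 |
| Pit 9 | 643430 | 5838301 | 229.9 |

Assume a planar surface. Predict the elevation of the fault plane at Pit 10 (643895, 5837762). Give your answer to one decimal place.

202.7 m

Two edge vectors: Pit 7→Pit 8 = (604, 1483, 168.5), Pit 7→Pit 9 = (-1006, 1347, 75.7).
Normal n = (Pit 7→Pit 8) × (Pit 7→Pit 9) = (-114706.4, -215233.8, 2305486).
So ∂z/∂easting = −n_x/n_z = 0.049753674 and ∂z/∂northing = −n_y/n_z = 0.093357236.
Intercept c from Pit 7: 154.2 − 32063.06 − 544921.89 = −576830.75.
At (643895, 5837762): z = 32036.1 + 544997.3 − 576830.75 = 202.7 m.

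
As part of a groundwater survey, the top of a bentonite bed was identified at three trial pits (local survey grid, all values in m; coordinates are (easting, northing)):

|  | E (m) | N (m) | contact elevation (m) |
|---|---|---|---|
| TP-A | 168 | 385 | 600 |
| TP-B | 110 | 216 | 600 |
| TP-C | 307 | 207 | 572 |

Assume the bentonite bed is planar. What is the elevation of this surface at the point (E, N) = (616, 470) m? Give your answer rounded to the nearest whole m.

Two edge vectors: TP-A→TP-B = (-58, -169, 0), TP-A→TP-C = (139, -178, -28).
Normal n = (TP-A→TP-B) × (TP-A→TP-C) = (4732, -1624, 33815).
So ∂z/∂E = −n_x/n_z = −0.13994 and ∂z/∂N = −n_y/n_z = 0.04803.
Intercept c from TP-A: 600 + 23.51 − 18.49 = 605.02.
At (616, 470): z = −86.2 + 22.6 + 605.02 = 541.4 m.

541 m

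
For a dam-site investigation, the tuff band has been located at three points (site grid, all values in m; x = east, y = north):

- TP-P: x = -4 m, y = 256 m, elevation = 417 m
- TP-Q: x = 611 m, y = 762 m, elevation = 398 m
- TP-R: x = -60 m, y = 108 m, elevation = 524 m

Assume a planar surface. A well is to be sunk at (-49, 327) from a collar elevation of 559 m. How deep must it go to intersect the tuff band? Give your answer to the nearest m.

Let the plane be z = a·x + b·y + c.
TP-Q−TP-P: 615a + 506b = −19;  TP-R−TP-P: −56a − 148b = 107.
Solving gives a = 0.81887, b = −1.03282.
Then c = 417 − a·-4 − b·256 = 684.68.
At (-49, 327): z_contact = −40.1 − 337.7 + 684.68 = 306.8 m.
Depth below ground = 559 − 306.8 = 252 m.

252 m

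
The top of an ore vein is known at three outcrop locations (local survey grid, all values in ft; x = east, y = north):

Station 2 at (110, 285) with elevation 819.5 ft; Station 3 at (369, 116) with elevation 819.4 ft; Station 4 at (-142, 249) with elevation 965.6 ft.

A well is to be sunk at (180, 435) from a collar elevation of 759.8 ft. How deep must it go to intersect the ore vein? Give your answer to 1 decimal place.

82.9 ft

Two edge vectors: Station 2→Station 3 = (259, -169, -0.1), Station 2→Station 4 = (-252, -36, 146.1).
Normal n = (Station 2→Station 3) × (Station 2→Station 4) = (-24694.5, -37814.7, -51912).
So ∂z/∂x = −n_x/n_z = −0.47570 and ∂z/∂y = −n_y/n_z = −0.72844.
Intercept c from Station 2: 819.5 + 52.33 + 207.60 = 1079.43.
At (180, 435): z_contact = −85.63 − 316.87 + 1079.43 = 676.94 ft.
Depth below ground = 759.8 − 676.94 = 82.9 ft.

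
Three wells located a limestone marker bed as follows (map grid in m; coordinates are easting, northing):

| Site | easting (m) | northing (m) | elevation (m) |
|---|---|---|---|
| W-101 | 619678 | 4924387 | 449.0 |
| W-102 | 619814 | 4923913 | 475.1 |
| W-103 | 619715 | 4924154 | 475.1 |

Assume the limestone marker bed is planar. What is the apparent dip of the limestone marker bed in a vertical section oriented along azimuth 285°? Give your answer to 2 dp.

Two edge vectors: W-101→W-102 = (136, -474, 26.1), W-101→W-103 = (37, -233, 26.1).
Normal n = (W-101→W-102) × (W-101→W-103) = (-6290.1, -2583.9, -14150).
So ∂z/∂easting = −n_x/n_z = −0.44453 and ∂z/∂northing = −n_y/n_z = −0.18261.
Unit vector along 285° is (sin 285°, cos 285°) = (-0.9659, 0.2588).
Slope in that direction = a·(-0.9659) + b·(0.2588) = 0.38212.
Apparent dip = arctan|0.38212| = 20.91° (true dip is 25.7°, so apparent ≤ true as expected).

20.91°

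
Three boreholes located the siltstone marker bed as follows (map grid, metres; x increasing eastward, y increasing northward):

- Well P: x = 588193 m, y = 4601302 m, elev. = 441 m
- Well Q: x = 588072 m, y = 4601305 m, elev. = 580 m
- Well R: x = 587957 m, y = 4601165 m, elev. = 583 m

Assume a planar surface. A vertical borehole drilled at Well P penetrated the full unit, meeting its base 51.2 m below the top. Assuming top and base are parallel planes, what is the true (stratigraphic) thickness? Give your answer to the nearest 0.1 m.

Two edge vectors: Well P→Well Q = (-121, 3, 139), Well P→Well R = (-236, -137, 142).
Normal n = (Well P→Well Q) × (Well P→Well R) = (19469, -15622, 17285).
So ∂z/∂x = −n_x/n_z = −1.12635 and ∂z/∂y = −n_y/n_z = 0.90379.
|∇z| = √(a²+b²) = 1.44413, so dip δ = arctan(1.44413) = 55.30°.
True thickness = vertical thickness × cos δ = 51.2 × cos 55.30° = 29.1 m.

29.1 m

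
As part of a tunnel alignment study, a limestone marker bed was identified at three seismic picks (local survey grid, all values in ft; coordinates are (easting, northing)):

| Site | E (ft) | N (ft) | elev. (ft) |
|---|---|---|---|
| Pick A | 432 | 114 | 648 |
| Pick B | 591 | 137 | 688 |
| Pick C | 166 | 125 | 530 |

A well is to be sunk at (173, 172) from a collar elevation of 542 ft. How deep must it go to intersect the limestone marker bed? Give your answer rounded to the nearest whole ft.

58 ft

Two edge vectors: Pick A→Pick B = (159, 23, 40), Pick A→Pick C = (-266, 11, -118).
Normal n = (Pick A→Pick B) × (Pick A→Pick C) = (-3154, 8122, 7867).
So ∂z/∂E = −n_x/n_z = 0.40092 and ∂z/∂N = −n_y/n_z = −1.03241.
Intercept c from Pick A: 648 − 173.20 + 117.70 = 592.50.
At (173, 172): z_contact = 69.4 − 177.6 + 592.50 = 484.3 ft.
Depth below ground = 542 − 484.3 = 58 ft.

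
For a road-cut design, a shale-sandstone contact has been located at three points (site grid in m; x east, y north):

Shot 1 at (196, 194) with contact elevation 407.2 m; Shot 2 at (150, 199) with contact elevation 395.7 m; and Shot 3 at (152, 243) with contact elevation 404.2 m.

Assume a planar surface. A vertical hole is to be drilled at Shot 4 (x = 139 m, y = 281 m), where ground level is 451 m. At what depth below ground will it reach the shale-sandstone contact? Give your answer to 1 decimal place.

Two edge vectors: Shot 1→Shot 2 = (-46, 5, -11.5), Shot 1→Shot 3 = (-44, 49, -3).
Normal n = (Shot 1→Shot 2) × (Shot 1→Shot 3) = (548.5, 368, -2034).
So ∂z/∂x = −n_x/n_z = 0.26967 and ∂z/∂y = −n_y/n_z = 0.18092.
Intercept c from Shot 1: 407.2 − 52.85 − 35.10 = 319.25.
At (139, 281): z_contact = 37.48 + 50.84 + 319.25 = 407.57 m.
Depth below ground = 451 − 407.57 = 43.4 m.

43.4 m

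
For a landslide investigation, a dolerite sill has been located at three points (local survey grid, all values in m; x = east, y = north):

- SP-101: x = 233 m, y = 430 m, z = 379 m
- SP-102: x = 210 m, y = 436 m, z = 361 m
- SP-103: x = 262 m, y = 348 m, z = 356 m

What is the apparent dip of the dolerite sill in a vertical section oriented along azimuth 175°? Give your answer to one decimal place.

27.9°

Two edge vectors: SP-101→SP-102 = (-23, 6, -18), SP-101→SP-103 = (29, -82, -23).
Normal n = (SP-101→SP-102) × (SP-101→SP-103) = (-1614, -1051, 1712).
So ∂z/∂x = −n_x/n_z = 0.94276 and ∂z/∂y = −n_y/n_z = 0.61390.
Unit vector along 175° is (sin 175°, cos 175°) = (0.0872, -0.9962).
Slope in that direction = a·(0.0872) + b·(-0.9962) = −0.52940.
Apparent dip = arctan|0.52940| = 27.9° (true dip is 48.4°, so apparent ≤ true as expected).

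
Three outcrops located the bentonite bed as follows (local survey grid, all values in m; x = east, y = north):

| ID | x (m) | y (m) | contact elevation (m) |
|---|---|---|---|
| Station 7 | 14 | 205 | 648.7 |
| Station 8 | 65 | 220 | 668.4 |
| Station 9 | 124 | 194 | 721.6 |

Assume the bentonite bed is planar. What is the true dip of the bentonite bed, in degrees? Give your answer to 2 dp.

42.56°

Two edge vectors: Station 7→Station 8 = (51, 15, 19.7), Station 7→Station 9 = (110, -11, 72.9).
Normal n = (Station 7→Station 8) × (Station 7→Station 9) = (1310.2, -1550.9, -2211).
So ∂z/∂x = −n_x/n_z = 0.59258 and ∂z/∂y = −n_y/n_z = −0.70145.
Gradient magnitude |∇z| = √(a² + b²) = √(0.35115 + 0.49203) = 0.91825.
True dip = arctan(0.91825) = 42.56°, dipping toward NW (azimuth ≈ 320°).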